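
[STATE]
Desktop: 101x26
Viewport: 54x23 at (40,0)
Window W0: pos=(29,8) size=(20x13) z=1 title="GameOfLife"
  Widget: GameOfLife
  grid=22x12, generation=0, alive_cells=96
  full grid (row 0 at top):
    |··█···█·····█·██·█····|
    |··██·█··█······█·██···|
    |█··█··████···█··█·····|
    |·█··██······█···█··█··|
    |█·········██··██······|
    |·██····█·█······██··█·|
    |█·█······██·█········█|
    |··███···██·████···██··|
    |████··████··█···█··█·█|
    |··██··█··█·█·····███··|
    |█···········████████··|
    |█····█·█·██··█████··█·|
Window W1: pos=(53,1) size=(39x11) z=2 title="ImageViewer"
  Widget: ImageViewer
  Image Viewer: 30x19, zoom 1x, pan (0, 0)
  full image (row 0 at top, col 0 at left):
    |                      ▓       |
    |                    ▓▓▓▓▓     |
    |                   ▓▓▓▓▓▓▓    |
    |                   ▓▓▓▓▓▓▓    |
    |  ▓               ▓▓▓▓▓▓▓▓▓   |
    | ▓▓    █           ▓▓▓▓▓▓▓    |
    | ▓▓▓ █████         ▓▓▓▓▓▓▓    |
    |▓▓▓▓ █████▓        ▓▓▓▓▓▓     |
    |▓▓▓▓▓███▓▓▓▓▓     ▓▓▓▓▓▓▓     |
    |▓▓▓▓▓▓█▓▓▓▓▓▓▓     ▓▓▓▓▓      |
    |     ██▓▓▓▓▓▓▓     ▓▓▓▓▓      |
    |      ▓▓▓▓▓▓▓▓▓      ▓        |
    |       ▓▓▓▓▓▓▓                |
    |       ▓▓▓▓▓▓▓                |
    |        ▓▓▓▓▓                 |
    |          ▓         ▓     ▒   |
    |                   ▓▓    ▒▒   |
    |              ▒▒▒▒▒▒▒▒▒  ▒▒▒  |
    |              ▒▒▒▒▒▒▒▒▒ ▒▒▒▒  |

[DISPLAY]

                                                      
             ┏━━━━━━━━━━━━━━━━━━━━━━━━━━━━━━━━━━━━━┓  
             ┃ ImageViewer                         ┃  
             ┠─────────────────────────────────────┨  
             ┃                      ▓              ┃  
             ┃                    ▓▓▓▓▓            ┃  
             ┃                   ▓▓▓▓▓▓▓           ┃  
             ┃                   ▓▓▓▓▓▓▓           ┃  
━━━━━━━━┓    ┃  ▓               ▓▓▓▓▓▓▓▓▓          ┃  
e       ┃    ┃ ▓▓    █           ▓▓▓▓▓▓▓           ┃  
────────┨    ┃ ▓▓▓ █████         ▓▓▓▓▓▓▓           ┃  
        ┃    ┗━━━━━━━━━━━━━━━━━━━━━━━━━━━━━━━━━━━━━┛  
·█··█···┃                                             
█···█··█┃                                             
··██····┃                                             
····██··┃                                             
█·······┃                                             
███···██┃                                             
█···█··█┃                                             
·····███┃                                             
━━━━━━━━┛                                             
                                                      
                                                      


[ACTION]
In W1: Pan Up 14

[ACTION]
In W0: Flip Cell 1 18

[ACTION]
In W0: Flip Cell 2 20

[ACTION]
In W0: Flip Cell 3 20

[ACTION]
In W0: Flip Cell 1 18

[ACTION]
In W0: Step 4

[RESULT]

                                                      
             ┏━━━━━━━━━━━━━━━━━━━━━━━━━━━━━━━━━━━━━┓  
             ┃ ImageViewer                         ┃  
             ┠─────────────────────────────────────┨  
             ┃                      ▓              ┃  
             ┃                    ▓▓▓▓▓            ┃  
             ┃                   ▓▓▓▓▓▓▓           ┃  
             ┃                   ▓▓▓▓▓▓▓           ┃  
━━━━━━━━┓    ┃  ▓               ▓▓▓▓▓▓▓▓▓          ┃  
e       ┃    ┃ ▓▓    █           ▓▓▓▓▓▓▓           ┃  
────────┨    ┃ ▓▓▓ █████         ▓▓▓▓▓▓▓           ┃  
        ┃    ┗━━━━━━━━━━━━━━━━━━━━━━━━━━━━━━━━━━━━━┛  
█·█··█··┃                                             
··█···██┃                                             
·██···██┃                                             
·····██·┃                                             
····██··┃                                             
····██··┃                                             
········┃                                             
·█······┃                                             
━━━━━━━━┛                                             
                                                      
                                                      


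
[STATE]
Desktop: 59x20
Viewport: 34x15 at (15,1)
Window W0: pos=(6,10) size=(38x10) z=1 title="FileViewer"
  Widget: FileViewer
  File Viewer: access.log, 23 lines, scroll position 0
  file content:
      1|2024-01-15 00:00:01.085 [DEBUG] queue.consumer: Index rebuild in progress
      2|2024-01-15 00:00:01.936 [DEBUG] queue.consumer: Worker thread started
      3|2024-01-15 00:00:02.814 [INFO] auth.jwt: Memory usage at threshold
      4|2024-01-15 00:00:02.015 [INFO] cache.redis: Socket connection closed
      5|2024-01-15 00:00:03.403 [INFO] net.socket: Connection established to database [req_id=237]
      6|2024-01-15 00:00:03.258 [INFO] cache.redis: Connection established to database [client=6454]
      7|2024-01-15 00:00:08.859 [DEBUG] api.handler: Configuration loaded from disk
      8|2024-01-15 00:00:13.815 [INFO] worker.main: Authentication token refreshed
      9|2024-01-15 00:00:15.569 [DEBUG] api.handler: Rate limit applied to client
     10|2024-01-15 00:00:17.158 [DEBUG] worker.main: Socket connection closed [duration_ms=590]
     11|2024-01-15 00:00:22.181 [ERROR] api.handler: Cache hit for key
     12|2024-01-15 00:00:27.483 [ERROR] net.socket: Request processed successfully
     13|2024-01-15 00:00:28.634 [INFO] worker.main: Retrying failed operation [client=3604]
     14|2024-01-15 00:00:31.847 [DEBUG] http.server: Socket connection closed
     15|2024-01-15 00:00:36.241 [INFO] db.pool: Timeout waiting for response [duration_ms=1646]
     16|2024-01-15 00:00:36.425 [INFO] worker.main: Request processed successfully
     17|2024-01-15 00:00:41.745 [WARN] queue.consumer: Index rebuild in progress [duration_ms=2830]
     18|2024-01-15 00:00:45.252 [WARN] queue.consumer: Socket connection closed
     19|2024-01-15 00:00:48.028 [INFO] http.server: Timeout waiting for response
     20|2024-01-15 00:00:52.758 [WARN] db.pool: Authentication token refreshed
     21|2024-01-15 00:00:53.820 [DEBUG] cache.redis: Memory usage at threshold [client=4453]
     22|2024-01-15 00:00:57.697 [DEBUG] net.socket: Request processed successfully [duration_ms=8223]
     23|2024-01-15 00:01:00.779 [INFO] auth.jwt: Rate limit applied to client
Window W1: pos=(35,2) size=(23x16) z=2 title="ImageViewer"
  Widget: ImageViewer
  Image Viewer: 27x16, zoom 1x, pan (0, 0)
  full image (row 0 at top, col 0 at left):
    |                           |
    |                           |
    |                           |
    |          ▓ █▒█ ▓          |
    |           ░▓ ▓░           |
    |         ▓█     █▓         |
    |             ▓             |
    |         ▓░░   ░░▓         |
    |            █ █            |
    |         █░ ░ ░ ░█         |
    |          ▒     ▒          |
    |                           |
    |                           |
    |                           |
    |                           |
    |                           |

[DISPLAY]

                                  
                    ┏━━━━━━━━━━━━━
                    ┃ ImageViewer 
                    ┠─────────────
                    ┃             
                    ┃             
                    ┃             
                    ┃          ▓ █
                    ┃           ░▓
━━━━━━━━━━━━━━━━━━━━┃         ▓█  
wer                 ┃             
────────────────────┃         ▓░░ 
15 00:00:01.085 [DEB┃            █
15 00:00:01.936 [DEB┃         █░ ░
15 00:00:02.814 [INF┃          ▒  


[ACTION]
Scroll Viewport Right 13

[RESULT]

                                  
          ┏━━━━━━━━━━━━━━━━━━━━━┓ 
          ┃ ImageViewer         ┃ 
          ┠─────────────────────┨ 
          ┃                     ┃ 
          ┃                     ┃ 
          ┃                     ┃ 
          ┃          ▓ █▒█ ▓    ┃ 
          ┃           ░▓ ▓░     ┃ 
━━━━━━━━━━┃         ▓█     █▓   ┃ 
          ┃             ▓       ┃ 
──────────┃         ▓░░   ░░▓   ┃ 
1.085 [DEB┃            █ █      ┃ 
1.936 [DEB┃         █░ ░ ░ ░█   ┃ 
2.814 [INF┃          ▒     ▒    ┃ 


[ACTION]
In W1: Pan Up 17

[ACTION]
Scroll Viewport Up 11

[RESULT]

                                  
                                  
          ┏━━━━━━━━━━━━━━━━━━━━━┓ 
          ┃ ImageViewer         ┃ 
          ┠─────────────────────┨ 
          ┃                     ┃ 
          ┃                     ┃ 
          ┃                     ┃ 
          ┃          ▓ █▒█ ▓    ┃ 
          ┃           ░▓ ▓░     ┃ 
━━━━━━━━━━┃         ▓█     █▓   ┃ 
          ┃             ▓       ┃ 
──────────┃         ▓░░   ░░▓   ┃ 
1.085 [DEB┃            █ █      ┃ 
1.936 [DEB┃         █░ ░ ░ ░█   ┃ 


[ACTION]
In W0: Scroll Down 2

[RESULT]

                                  
                                  
          ┏━━━━━━━━━━━━━━━━━━━━━┓ 
          ┃ ImageViewer         ┃ 
          ┠─────────────────────┨ 
          ┃                     ┃ 
          ┃                     ┃ 
          ┃                     ┃ 
          ┃          ▓ █▒█ ▓    ┃ 
          ┃           ░▓ ▓░     ┃ 
━━━━━━━━━━┃         ▓█     █▓   ┃ 
          ┃             ▓       ┃ 
──────────┃         ▓░░   ░░▓   ┃ 
2.814 [INF┃            █ █      ┃ 
2.015 [INF┃         █░ ░ ░ ░█   ┃ 


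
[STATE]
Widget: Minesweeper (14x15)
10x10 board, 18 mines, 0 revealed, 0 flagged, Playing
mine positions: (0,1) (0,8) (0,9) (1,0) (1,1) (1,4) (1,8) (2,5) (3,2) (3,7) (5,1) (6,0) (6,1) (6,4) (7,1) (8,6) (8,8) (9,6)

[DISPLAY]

■■■■■■■■■■    
■■■■■■■■■■    
■■■■■■■■■■    
■■■■■■■■■■    
■■■■■■■■■■    
■■■■■■■■■■    
■■■■■■■■■■    
■■■■■■■■■■    
■■■■■■■■■■    
■■■■■■■■■■    
              
              
              
              
              


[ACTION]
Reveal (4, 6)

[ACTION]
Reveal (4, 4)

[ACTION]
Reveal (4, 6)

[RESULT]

■■■■■■■■■■    
■■■■■■■■■■    
■■■■■■■■21    
■■■1112■1     
■■■1  111     
■■■111        
■■■■■1        
■■■■■21211    
■■■■■■■■■■    
■■■■■■■■■■    
              
              
              
              
              


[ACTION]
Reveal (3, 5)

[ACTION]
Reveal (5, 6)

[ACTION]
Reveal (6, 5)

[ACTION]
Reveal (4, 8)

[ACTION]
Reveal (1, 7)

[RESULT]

■■■■■■■■■■    
■■■■■■■2■■    
■■■■■■■■21    
■■■1112■1     
■■■1  111     
■■■111        
■■■■■1        
■■■■■21211    
■■■■■■■■■■    
■■■■■■■■■■    
              
              
              
              
              


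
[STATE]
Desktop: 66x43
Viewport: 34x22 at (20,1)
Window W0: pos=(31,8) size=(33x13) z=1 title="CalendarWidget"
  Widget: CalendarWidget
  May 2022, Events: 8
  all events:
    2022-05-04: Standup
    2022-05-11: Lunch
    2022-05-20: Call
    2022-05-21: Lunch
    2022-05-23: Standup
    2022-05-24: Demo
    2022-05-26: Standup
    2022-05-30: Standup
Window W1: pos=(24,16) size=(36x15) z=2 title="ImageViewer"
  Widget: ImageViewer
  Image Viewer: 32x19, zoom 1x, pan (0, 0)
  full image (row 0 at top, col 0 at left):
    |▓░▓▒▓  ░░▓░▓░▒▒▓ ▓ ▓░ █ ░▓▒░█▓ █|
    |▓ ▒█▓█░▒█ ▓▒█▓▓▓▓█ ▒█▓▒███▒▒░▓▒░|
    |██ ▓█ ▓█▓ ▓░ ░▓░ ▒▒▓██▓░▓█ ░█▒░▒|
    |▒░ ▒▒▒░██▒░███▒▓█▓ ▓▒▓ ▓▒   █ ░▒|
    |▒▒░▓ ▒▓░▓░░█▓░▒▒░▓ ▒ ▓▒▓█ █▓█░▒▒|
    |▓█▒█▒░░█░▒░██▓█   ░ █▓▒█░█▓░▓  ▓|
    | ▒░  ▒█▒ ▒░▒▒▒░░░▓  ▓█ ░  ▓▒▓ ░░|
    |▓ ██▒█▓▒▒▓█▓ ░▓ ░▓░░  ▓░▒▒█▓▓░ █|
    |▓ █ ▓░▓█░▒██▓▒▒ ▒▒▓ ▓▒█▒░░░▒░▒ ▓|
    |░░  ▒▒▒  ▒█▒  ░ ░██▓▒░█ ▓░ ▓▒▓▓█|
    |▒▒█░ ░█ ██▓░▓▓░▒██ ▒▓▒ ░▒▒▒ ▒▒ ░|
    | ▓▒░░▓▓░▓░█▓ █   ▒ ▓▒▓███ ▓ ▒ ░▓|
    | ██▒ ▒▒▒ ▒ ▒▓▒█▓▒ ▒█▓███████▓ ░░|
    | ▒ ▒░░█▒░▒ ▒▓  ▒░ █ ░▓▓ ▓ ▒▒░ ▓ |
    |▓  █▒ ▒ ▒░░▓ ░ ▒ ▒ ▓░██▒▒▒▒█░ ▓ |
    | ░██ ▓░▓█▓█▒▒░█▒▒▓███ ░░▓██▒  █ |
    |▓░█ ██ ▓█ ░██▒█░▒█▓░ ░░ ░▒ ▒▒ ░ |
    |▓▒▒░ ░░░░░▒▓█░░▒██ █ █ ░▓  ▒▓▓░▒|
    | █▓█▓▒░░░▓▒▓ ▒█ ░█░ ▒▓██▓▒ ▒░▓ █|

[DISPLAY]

                                  
                                  
                                  
                                  
                                  
                                  
                                  
           ┏━━━━━━━━━━━━━━━━━━━━━━
           ┃ CalendarWidget       
           ┠──────────────────────
           ┃            May 2022  
           ┃Mo Tu We Th Fr Sa Su  
           ┃                   1  
           ┃ 2  3  4*  5  6  7  8 
           ┃ 9 10 11* 12 13 14 15 
    ┏━━━━━━━━━━━━━━━━━━━━━━━━━━━━━
    ┃ ImageViewer                 
    ┠─────────────────────────────
    ┃▓░▓▒▓  ░░▓░▓░▒▒▓ ▓ ▓░ █ ░▓▒░█
    ┃▓ ▒█▓█░▒█ ▓▒█▓▓▓▓█ ▒█▓▒███▒▒░
    ┃██ ▓█ ▓█▓ ▓░ ░▓░ ▒▒▓██▓░▓█ ░█
    ┃▒░ ▒▒▒░██▒░███▒▓█▓ ▓▒▓ ▓▒   █


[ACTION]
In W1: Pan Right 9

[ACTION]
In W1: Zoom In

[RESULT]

                                  
                                  
                                  
                                  
                                  
                                  
                                  
           ┏━━━━━━━━━━━━━━━━━━━━━━
           ┃ CalendarWidget       
           ┠──────────────────────
           ┃            May 2022  
           ┃Mo Tu We Th Fr Sa Su  
           ┃                   1  
           ┃ 2  3  4*  5  6  7  8 
           ┃ 9 10 11* 12 13 14 15 
    ┏━━━━━━━━━━━━━━━━━━━━━━━━━━━━━
    ┃ ImageViewer                 
    ┠─────────────────────────────
    ┃▓    ░░░░▓▓░░▓▓░░▒▒▒▒▓▓  ▓▓  
    ┃▓    ░░░░▓▓░░▓▓░░▒▒▒▒▓▓  ▓▓  
    ┃▓██░░▒▒██  ▓▓▒▒██▓▓▓▓▓▓▓▓██  
    ┃▓██░░▒▒██  ▓▓▒▒██▓▓▓▓▓▓▓▓██  


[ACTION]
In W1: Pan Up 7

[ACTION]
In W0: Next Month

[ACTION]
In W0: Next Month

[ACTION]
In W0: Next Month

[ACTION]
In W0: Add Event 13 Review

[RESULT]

                                  
                                  
                                  
                                  
                                  
                                  
                                  
           ┏━━━━━━━━━━━━━━━━━━━━━━
           ┃ CalendarWidget       
           ┠──────────────────────
           ┃          August 2022 
           ┃Mo Tu We Th Fr Sa Su  
           ┃ 1  2  3  4  5  6  7  
           ┃ 8  9 10 11 12 13* 14 
           ┃15 16 17 18 19 20 21  
    ┏━━━━━━━━━━━━━━━━━━━━━━━━━━━━━
    ┃ ImageViewer                 
    ┠─────────────────────────────
    ┃▓    ░░░░▓▓░░▓▓░░▒▒▒▒▓▓  ▓▓  
    ┃▓    ░░░░▓▓░░▓▓░░▒▒▒▒▓▓  ▓▓  
    ┃▓██░░▒▒██  ▓▓▒▒██▓▓▓▓▓▓▓▓██  
    ┃▓██░░▒▒██  ▓▓▒▒██▓▓▓▓▓▓▓▓██  


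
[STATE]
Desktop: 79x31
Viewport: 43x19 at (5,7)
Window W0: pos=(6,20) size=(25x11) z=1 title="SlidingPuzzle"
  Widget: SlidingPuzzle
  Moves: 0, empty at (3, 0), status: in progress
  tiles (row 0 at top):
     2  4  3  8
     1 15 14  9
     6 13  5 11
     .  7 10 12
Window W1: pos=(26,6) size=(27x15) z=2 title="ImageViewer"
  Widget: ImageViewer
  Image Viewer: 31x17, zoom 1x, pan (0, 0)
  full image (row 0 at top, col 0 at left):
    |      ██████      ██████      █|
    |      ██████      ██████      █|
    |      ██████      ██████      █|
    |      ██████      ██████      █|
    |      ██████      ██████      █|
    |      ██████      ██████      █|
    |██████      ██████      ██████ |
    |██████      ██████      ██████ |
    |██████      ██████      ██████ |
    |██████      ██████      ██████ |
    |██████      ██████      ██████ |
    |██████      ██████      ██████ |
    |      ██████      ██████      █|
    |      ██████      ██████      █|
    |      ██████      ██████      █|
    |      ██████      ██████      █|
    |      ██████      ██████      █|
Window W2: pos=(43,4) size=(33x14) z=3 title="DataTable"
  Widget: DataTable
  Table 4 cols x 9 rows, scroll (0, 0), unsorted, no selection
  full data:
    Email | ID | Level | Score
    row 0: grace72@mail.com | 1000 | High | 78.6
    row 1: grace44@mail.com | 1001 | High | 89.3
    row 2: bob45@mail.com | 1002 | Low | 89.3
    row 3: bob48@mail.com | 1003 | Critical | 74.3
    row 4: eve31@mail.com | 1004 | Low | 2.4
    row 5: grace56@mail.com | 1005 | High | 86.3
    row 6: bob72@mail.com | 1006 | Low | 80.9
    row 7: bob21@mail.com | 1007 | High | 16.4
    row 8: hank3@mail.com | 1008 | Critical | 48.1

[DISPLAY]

                     ┃ ImageViewer    ┃Emai
                     ┠────────────────┃────
                     ┃      ██████    ┃grac
                     ┃      ██████    ┃grac
                     ┃      ██████    ┃bob4
                     ┃      ██████    ┃bob4
                     ┃      ██████    ┃eve3
                     ┃      ██████    ┃grac
                     ┃██████      ████┃bob7
                     ┃██████      ████┃bob2
                     ┃██████      ████┗━━━━
                     ┃██████      ██████   
                     ┃██████      ██████   
 ┏━━━━━━━━━━━━━━━━━━━┗━━━━━━━━━━━━━━━━━━━━━
 ┃ SlidingPuzzle         ┃                 
 ┠───────────────────────┨                 
 ┃┌────┬────┬────┬────┐  ┃                 
 ┃│  2 │  4 │  3 │  8 │  ┃                 
 ┃├────┼────┼────┼────┤  ┃                 


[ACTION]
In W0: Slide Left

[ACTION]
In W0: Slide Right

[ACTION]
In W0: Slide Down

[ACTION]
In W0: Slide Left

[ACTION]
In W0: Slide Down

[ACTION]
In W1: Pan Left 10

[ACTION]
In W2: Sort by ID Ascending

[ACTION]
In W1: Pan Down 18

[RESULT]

                     ┃ ImageViewer    ┃Emai
                     ┠────────────────┃────
                     ┃                ┃grac
                     ┃                ┃grac
                     ┃                ┃bob4
                     ┃                ┃bob4
                     ┃                ┃eve3
                     ┃                ┃grac
                     ┃                ┃bob7
                     ┃                ┃bob2
                     ┃                ┗━━━━
                     ┃                     
                     ┃                     
 ┏━━━━━━━━━━━━━━━━━━━┗━━━━━━━━━━━━━━━━━━━━━
 ┃ SlidingPuzzle         ┃                 
 ┠───────────────────────┨                 
 ┃┌────┬────┬────┬────┐  ┃                 
 ┃│  2 │  4 │  3 │  8 │  ┃                 
 ┃├────┼────┼────┼────┤  ┃                 


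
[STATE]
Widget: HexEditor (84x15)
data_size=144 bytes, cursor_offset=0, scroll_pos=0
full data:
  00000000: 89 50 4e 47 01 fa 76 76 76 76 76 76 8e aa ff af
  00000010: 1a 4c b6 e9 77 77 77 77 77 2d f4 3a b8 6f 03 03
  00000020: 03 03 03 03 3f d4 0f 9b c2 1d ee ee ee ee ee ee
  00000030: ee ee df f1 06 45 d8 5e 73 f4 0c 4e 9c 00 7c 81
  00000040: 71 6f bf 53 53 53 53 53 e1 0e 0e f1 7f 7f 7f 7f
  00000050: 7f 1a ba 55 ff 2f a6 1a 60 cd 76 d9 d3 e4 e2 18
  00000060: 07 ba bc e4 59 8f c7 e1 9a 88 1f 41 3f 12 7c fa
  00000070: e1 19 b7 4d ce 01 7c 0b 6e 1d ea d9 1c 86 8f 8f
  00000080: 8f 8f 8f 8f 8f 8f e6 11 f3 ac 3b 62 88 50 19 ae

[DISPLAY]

00000000  89 50 4e 47 01 fa 76 76  76 76 76 76 8e aa ff af  |.PNG..vvvvvv....|      
00000010  1a 4c b6 e9 77 77 77 77  77 2d f4 3a b8 6f 03 03  |.L..wwwww-.:.o..|      
00000020  03 03 03 03 3f d4 0f 9b  c2 1d ee ee ee ee ee ee  |....?...........|      
00000030  ee ee df f1 06 45 d8 5e  73 f4 0c 4e 9c 00 7c 81  |.....E.^s..N..|.|      
00000040  71 6f bf 53 53 53 53 53  e1 0e 0e f1 7f 7f 7f 7f  |qo.SSSSS........|      
00000050  7f 1a ba 55 ff 2f a6 1a  60 cd 76 d9 d3 e4 e2 18  |...U./..`.v.....|      
00000060  07 ba bc e4 59 8f c7 e1  9a 88 1f 41 3f 12 7c fa  |....Y......A?.|.|      
00000070  e1 19 b7 4d ce 01 7c 0b  6e 1d ea d9 1c 86 8f 8f  |...M..|.n.......|      
00000080  8f 8f 8f 8f 8f 8f e6 11  f3 ac 3b 62 88 50 19 ae  |..........;b.P..|      
                                                                                    
                                                                                    
                                                                                    
                                                                                    
                                                                                    
                                                                                    


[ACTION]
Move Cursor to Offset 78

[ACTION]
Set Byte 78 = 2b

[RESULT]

00000000  89 50 4e 47 01 fa 76 76  76 76 76 76 8e aa ff af  |.PNG..vvvvvv....|      
00000010  1a 4c b6 e9 77 77 77 77  77 2d f4 3a b8 6f 03 03  |.L..wwwww-.:.o..|      
00000020  03 03 03 03 3f d4 0f 9b  c2 1d ee ee ee ee ee ee  |....?...........|      
00000030  ee ee df f1 06 45 d8 5e  73 f4 0c 4e 9c 00 7c 81  |.....E.^s..N..|.|      
00000040  71 6f bf 53 53 53 53 53  e1 0e 0e f1 7f 7f 2B 7f  |qo.SSSSS......+.|      
00000050  7f 1a ba 55 ff 2f a6 1a  60 cd 76 d9 d3 e4 e2 18  |...U./..`.v.....|      
00000060  07 ba bc e4 59 8f c7 e1  9a 88 1f 41 3f 12 7c fa  |....Y......A?.|.|      
00000070  e1 19 b7 4d ce 01 7c 0b  6e 1d ea d9 1c 86 8f 8f  |...M..|.n.......|      
00000080  8f 8f 8f 8f 8f 8f e6 11  f3 ac 3b 62 88 50 19 ae  |..........;b.P..|      
                                                                                    
                                                                                    
                                                                                    
                                                                                    
                                                                                    
                                                                                    


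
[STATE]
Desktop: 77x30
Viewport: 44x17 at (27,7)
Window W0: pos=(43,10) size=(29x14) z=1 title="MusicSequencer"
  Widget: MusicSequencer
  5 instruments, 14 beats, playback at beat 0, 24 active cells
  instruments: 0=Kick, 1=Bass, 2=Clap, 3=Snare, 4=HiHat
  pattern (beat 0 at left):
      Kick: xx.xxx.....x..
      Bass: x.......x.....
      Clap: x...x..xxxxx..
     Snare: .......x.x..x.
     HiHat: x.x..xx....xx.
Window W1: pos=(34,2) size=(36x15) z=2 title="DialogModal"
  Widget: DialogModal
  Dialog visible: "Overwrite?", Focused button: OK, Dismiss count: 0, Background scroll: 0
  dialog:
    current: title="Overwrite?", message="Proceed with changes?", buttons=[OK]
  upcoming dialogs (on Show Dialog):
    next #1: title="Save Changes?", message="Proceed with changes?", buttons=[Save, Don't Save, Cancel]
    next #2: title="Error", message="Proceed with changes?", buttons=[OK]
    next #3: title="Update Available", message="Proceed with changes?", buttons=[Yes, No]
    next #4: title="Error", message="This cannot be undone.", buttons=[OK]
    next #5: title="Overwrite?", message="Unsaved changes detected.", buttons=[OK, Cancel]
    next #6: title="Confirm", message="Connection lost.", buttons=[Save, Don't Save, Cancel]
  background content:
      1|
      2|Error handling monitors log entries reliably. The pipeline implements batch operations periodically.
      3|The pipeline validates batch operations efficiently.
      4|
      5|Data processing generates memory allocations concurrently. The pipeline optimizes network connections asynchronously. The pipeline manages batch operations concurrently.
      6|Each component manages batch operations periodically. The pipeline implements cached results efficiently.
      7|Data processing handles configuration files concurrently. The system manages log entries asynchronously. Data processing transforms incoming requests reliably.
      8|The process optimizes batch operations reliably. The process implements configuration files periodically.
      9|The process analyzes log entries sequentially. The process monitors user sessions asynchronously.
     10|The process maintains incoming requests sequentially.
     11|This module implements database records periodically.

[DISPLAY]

       ┃The pipeline validates batch opera┃ 
       ┃    ┌───────────────────────┐     ┃ 
       ┃Data│       Overwrite?      │ory a┃ 
       ┃Each│ Proceed with changes? │opera┃━
       ┃Data│          [OK]         │gurat┃ 
       ┃The └───────────────────────┘perat┃─
       ┃The process analyzes log entries s┃ 
       ┃The process maintains incoming req┃ 
       ┃This module implements database re┃ 
       ┗━━━━━━━━━━━━━━━━━━━━━━━━━━━━━━━━━━┛ 
                ┃ Snare·······█·█··█·       
                ┃ HiHat█·█··██····██·       
                ┃                           
                ┃                           
                ┃                           
                ┃                           
                ┗━━━━━━━━━━━━━━━━━━━━━━━━━━━


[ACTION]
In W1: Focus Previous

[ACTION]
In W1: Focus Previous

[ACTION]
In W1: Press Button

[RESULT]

       ┃The pipeline validates batch opera┃ 
       ┃                                  ┃ 
       ┃Data processing generates memory a┃ 
       ┃Each component manages batch opera┃━
       ┃Data processing handles configurat┃ 
       ┃The process optimizes batch operat┃─
       ┃The process analyzes log entries s┃ 
       ┃The process maintains incoming req┃ 
       ┃This module implements database re┃ 
       ┗━━━━━━━━━━━━━━━━━━━━━━━━━━━━━━━━━━┛ 
                ┃ Snare·······█·█··█·       
                ┃ HiHat█·█··██····██·       
                ┃                           
                ┃                           
                ┃                           
                ┃                           
                ┗━━━━━━━━━━━━━━━━━━━━━━━━━━━


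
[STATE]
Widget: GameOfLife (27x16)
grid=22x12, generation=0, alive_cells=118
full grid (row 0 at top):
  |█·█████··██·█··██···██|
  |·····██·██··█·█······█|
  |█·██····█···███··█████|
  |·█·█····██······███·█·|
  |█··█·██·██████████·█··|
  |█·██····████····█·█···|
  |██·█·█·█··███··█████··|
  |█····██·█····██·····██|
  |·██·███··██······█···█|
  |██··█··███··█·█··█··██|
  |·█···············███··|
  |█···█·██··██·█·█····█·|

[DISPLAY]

Gen: 0                     
█·█████··██·█··██···██     
·····██·██··█·█······█     
█·██····█···███··█████     
·█·█····██······███·█·     
█··█·██·██████████·█··     
█·██····████····█·█···     
██·█·█·█··███··█████··     
█····██·█····██·····██     
·██·███··██······█···█     
██··█··███··█·█··█··██     
·█···············███··     
█···█·██··██·█·█····█·     
                           
                           
                           


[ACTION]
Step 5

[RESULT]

Gen: 5                     
·····██·······██·█····     
·█··█·█···██·█·█·█····     
█·█·██····██··█·······     
█···██················     
·█·················█··     
····█·······█······█··     
···········█·█······█·     
··███····██···█····███     
█··█··██·····█·····███     
·█·██··█·······██·█··█     
···██··███·██·█·██·█·█     
····█·█···█···██····█·     
                           
                           
                           


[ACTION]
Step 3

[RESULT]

Gen: 8                     
····█·██···█████······     
·█·██··█··█·█··█······     
·███··█···██··········     
·█·████···············     
···█·██·····█·········     
···█·█·······█········     
······█··███·██·······     
··█····█████···██·····     
··█····███··█··███····     
··██·█····███···█·███·     
···█·█····█····█·····█     
···██···········██··█·     
                           
                           
                           


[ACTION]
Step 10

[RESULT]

Gen: 18                    
·······████···········     
·······█·██···········     
·█·····███············     
·█····█·██············     
·█····█·██··██········     
·······██··███········     
············███·······     
·······██·····██······     
·······█·····███·███··     
·············██·█···██     
·················███··     
······················     
                           
                           
                           


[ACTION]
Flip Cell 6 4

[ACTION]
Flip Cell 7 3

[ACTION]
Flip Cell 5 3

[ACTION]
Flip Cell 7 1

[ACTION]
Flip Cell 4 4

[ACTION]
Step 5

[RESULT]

Gen: 23                    
······················     
········█·············     
·██······█·██·········     
█··█···█···██·········     
·██···█··██··█········     
······█·█·█··█········     
········█····█········     
······██··█·█···███···     
···········█···██·██··     
··················█···     
················█·██··     
······················     
                           
                           
                           


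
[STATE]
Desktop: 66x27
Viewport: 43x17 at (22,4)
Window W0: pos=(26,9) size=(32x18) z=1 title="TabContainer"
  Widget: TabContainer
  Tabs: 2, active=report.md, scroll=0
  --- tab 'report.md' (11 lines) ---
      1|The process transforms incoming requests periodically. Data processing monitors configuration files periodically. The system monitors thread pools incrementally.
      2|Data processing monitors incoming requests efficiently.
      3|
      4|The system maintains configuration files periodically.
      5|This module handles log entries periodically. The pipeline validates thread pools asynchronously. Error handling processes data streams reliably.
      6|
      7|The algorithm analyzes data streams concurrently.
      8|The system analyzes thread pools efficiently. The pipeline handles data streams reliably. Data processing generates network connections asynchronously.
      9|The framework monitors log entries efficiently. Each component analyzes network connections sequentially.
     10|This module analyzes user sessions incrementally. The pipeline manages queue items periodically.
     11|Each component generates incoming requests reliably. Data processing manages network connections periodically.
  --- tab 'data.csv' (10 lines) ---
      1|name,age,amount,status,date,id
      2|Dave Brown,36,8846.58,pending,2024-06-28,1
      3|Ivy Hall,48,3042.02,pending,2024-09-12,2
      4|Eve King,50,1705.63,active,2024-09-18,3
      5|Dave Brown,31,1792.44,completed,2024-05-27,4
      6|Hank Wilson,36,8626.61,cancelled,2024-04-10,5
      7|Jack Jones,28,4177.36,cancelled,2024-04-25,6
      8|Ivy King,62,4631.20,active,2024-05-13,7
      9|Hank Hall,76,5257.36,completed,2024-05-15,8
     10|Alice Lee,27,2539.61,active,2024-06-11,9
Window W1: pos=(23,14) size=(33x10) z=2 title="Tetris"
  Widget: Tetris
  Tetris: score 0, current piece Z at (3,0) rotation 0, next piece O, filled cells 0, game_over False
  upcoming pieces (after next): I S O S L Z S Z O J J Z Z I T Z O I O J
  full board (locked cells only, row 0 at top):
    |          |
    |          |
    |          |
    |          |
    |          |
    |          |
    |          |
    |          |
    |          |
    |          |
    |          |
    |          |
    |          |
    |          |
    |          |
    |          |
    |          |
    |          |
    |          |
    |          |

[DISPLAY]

                                           
                                           
                                           
                                           
                                           
    ┏━━━━━━━━━━━━━━━━━━━━━━━━━━━━━━┓       
    ┃ TabContainer                 ┃       
    ┠──────────────────────────────┨       
    ┃[report.md]│ data.csv         ┃       
    ┃──────────────────────────────┃       
 ┏━━━━━━━━━━━━━━━━━━━━━━━━━━━━━━━┓n┃       
 ┃ Tetris                        ┃m┃       
 ┠───────────────────────────────┨ ┃       
 ┃          │Next:               ┃a┃       
 ┃          │▓▓                  ┃e┃       
 ┃          │▓▓                  ┃ ┃       
 ┃          │                    ┃t┃       


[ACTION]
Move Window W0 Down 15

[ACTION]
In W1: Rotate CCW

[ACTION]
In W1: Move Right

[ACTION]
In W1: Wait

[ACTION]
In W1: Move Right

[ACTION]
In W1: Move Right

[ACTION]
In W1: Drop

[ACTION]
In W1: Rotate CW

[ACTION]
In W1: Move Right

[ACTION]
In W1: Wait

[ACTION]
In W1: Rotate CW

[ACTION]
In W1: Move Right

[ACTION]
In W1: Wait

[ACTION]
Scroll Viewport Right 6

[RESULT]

                                           
                                           
                                           
                                           
                                           
   ┏━━━━━━━━━━━━━━━━━━━━━━━━━━━━━━┓        
   ┃ TabContainer                 ┃        
   ┠──────────────────────────────┨        
   ┃[report.md]│ data.csv         ┃        
   ┃──────────────────────────────┃        
┏━━━━━━━━━━━━━━━━━━━━━━━━━━━━━━━┓n┃        
┃ Tetris                        ┃m┃        
┠───────────────────────────────┨ ┃        
┃          │Next:               ┃a┃        
┃          │▓▓                  ┃e┃        
┃          │▓▓                  ┃ ┃        
┃          │                    ┃t┃        
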